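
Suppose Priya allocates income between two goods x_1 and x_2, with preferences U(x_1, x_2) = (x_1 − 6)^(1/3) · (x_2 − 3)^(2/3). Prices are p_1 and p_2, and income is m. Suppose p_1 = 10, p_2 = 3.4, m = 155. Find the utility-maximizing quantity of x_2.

x_2* = 19.6275

MRS = (1/2)·(x_2−3)/(x_1−6). Tangency with p_1/p_2 gives x_2−3 = 2·(p_1/p_2)·(x_1−6).
After buying the subsistence bundle (6, 3), a share 1/3 of the remaining income goes to x_1: x_1* = 6 + 1/3·(m − 6p_1 − 3p_2)/p_1.
Discretionary income = 155 − 6·10 − 3·3.4 = 84.8; x_2* = 3 + 2/3·84.8/3.4 = 19.6275.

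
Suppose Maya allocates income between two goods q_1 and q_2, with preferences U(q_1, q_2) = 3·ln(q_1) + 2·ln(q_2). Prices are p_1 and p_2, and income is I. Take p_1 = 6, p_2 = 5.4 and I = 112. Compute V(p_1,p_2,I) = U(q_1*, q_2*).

MU_q_1/MU_q_2 = (3·q_2)/(2·q_1); tangency sets this equal to p_1/p_2.
So 3·p_2·q_2 = 2·p_1·q_1; combined with the budget, a share 0.6 of income goes to q_1.
Demand: q_1*(p_1,p_2,I) = 0.6·I/p_1 and q_2* = 0.4·I/p_2.
At p_1=6, p_2=5.4, I=112: q_1* = 0.6·112/6 = 11.2, q_2* = 8.2963.
Utility at the optimum: U(11.2, 8.2963) = 11.4794.

V = 11.4794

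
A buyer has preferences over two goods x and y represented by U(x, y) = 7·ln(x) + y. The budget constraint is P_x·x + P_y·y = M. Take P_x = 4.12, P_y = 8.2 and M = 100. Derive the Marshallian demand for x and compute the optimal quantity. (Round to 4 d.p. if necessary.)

So x*(P_x,P_y) = 7·P_y/P_x, independent of income; and y* = (M − 7·P_y)/P_y.
At the given prices: x* = 7·8.2/4.12 = 13.932.

x* = 13.932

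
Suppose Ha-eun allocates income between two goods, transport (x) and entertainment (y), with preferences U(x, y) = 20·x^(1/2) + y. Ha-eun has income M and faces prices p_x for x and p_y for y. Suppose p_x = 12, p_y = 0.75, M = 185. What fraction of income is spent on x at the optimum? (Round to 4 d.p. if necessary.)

share on x = 0.0253

Thus x* = (10·p_y/p_x)² — independent of M — with the rest of income spent on y.
Plugging in: x* = (10·0.75/12)² = 0.3906, y* = 240.4167.
Expenditure on x: 12·0.3906 = 4.6875; share = 0.0253.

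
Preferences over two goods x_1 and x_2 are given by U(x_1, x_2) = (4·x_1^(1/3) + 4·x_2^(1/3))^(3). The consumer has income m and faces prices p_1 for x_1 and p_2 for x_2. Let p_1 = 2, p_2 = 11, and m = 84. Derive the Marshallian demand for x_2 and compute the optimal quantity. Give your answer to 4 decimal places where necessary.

x_2* = 2.2828

Numerically x_2/x_1 = 0.077528, so x_1* = 84/(2 + 11·0.077528) = 29.4447 and x_2* = 0.077528·29.4447 = 2.2828.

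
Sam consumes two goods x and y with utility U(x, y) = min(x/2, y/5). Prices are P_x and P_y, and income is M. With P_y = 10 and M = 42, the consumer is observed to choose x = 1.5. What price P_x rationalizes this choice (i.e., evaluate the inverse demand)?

P_x = 3

With perfect complements, no substitution: consume in ratio x:y = 2:5.
Budget: P_x·x + P_y·(5/2)·x = M, so (2·P_x + 5·P_y)·x = 2·M.
Demand: x*(P_x,P_y,M) = 2·M/(2·P_x + 5·P_y), y* = 5·M/(2·P_x + 5·P_y).
Set x* = 1.5 in the demand function and solve for P_x: P_x = 3.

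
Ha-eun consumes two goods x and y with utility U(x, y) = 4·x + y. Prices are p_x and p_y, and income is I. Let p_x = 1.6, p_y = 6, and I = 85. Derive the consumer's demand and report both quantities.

x* = 53.125, y* = 0

x gives more utility per dollar, so spend all income on x: x* = I/p_x, y* = 0.
Numerically: x* = 53.125, y* = 0.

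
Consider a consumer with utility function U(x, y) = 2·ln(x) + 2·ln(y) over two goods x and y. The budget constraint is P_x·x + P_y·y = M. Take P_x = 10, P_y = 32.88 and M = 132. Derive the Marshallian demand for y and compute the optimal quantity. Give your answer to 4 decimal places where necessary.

y* = 2.0073

Tangency: MRS = y/x = P_x/P_y.
Rearranging, P_y·y = P_x·x. Substituting into the budget gives P_x·x·(1 + 1) = M.
Demand: x*(P_x,P_y,M) = 0.5·M/P_x and y* = 0.5·M/P_y.
At P_x=10, P_y=32.88, M=132: y* = 0.5·132/32.88 = 2.0073.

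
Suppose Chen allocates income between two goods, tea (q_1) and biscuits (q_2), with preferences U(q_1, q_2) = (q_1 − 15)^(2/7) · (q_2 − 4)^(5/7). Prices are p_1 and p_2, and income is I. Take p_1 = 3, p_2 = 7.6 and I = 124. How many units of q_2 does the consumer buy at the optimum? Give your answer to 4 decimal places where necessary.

Substituting into the budget: q_1* = 15 + 2/7·(I − 15·p_1 − 4·p_2)/p_1, and q_2* = 4 + 5/7·(…)/p_2.
Discretionary income = 124 − 15·3 − 4·7.6 = 48.6; q_2* = 4 + 5/7·48.6/7.6 = 8.5677.

q_2* = 8.5677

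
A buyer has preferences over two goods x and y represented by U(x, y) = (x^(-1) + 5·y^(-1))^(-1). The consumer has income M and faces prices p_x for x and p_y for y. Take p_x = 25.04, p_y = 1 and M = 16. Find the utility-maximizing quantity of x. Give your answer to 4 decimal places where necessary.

x* = 0.4416

With the ratio pinned down, the budget gives x* = M/(p_x + p_y·(y/x)) and y* = (y/x)·x*.
Numerically y/x = 11.189281, so x* = 16/(25.04 + 1·11.189281) = 0.4416.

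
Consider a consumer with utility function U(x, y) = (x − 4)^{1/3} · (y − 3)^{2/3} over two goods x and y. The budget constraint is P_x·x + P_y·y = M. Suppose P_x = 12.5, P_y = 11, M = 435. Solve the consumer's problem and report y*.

y* = 24.3333

This is Cobb-Douglas in (x−4, y−3): tangency gives 1/3·P_y·(y−3) = 2/3·P_x·(x−4).
Substituting into the budget: x* = 4 + 1/3·(M − 4·P_x − 3·P_y)/P_x, and y* = 3 + 2/3·(…)/P_y.
Discretionary income = 435 − 4·12.5 − 3·11 = 352; y* = 3 + 2/3·352/11 = 24.3333.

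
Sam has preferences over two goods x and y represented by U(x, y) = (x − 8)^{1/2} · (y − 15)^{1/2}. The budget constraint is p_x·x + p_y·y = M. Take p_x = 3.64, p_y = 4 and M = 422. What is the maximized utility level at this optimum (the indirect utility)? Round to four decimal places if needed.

V = 43.6191

This is Cobb-Douglas in (x−8, y−15): tangency gives 0.5·p_y·(y−15) = 0.5·p_x·(x−8).
Substituting into the budget: x* = 8 + 0.5·(M − 8·p_x − 15·p_y)/p_x, and y* = 15 + 0.5·(…)/p_y.
Discretionary income = 422 − 8·3.64 − 15·4 = 332.88; x* = 8 + 0.5·332.88/3.64 = 53.7253; y* = 15 + 0.5·332.88/4 = 56.61.
Utility at the optimum: U(53.7253, 56.61) = 43.6191.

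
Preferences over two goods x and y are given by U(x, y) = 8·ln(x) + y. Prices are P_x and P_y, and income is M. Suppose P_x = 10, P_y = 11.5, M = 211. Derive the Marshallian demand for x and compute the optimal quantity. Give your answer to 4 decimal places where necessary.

x* = 9.2

Set MRS = P_x/P_y: (8/x)/1 = P_x/P_y.
So x*(P_x,P_y) = 8·P_y/P_x, independent of income; and y* = (M − 8·P_y)/P_y.
At the given prices: x* = 8·11.5/10 = 9.2.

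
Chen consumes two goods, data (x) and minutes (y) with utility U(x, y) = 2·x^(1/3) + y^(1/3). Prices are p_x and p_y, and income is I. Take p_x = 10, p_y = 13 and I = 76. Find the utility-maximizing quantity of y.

MU_x ∝ 2·x^(-2/3), MU_y ∝ y^(-2/3), so MRS = 2·(y/x)^(2/3) = p_x/p_y.
Hence y/x = ((1/2)·p_x/p_y)^(1/(2/3)), i.e. raised to the 1.5 power.
Substitute y = (y/x)·x into the budget: x* = I/(p_x + p_y·(y/x)).
Numerically y/x = 0.238528, so x* = 76/(10 + 13·0.238528) = 5.8011 and y* = 0.238528·5.8011 = 1.3837.

y* = 1.3837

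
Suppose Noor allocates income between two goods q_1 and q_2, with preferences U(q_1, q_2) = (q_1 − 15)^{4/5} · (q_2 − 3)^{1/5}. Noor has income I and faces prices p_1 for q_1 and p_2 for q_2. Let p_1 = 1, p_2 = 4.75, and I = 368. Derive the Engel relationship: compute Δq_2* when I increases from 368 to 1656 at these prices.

Δq_2* = 54.2316

Substituting into the budget: q_1* = 15 + 0.8·(I − 15·p_1 − 3·p_2)/p_1, and q_2* = 3 + 0.2·(…)/p_2.
Discretionary income = 368 − 15·1 − 3·4.75 = 338.75; q_2* = 3 + 0.2·338.75/4.75 = 17.2632.
At I' = 1656: q_2* = 71.4947. Change: 71.4947 − 17.2632 = 54.2316.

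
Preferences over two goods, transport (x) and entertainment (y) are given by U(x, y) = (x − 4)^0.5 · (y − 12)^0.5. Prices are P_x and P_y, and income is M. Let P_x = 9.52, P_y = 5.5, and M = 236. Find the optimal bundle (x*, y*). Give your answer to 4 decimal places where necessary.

MRS = (y−12)/(x−4). Tangency with P_x/P_y gives y−12 = (P_x/P_y)·(x−4).
After buying the subsistence bundle (4, 12), a share 0.5 of the remaining income goes to x: x* = 4 + 0.5·(M − 4P_x − 12P_y)/P_x.
Discretionary income = 236 − 4·9.52 − 12·5.5 = 131.92; x* = 4 + 0.5·131.92/9.52 = 10.9286; y* = 12 + 0.5·131.92/5.5 = 23.9927.

x* = 10.9286, y* = 23.9927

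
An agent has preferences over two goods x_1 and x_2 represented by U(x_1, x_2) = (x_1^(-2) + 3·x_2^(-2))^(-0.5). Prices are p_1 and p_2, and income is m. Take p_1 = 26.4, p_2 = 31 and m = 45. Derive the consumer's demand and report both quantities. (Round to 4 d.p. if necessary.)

With the ratio pinned down, the budget gives x_1* = m/(p_1 + p_2·(x_2/x_1)) and x_2* = (x_2/x_1)·x_1*.
Numerically x_2/x_1 = 1.367061, so x_1* = 45/(26.4 + 31·1.367061) = 0.6543 and x_2* = 1.367061·0.6543 = 0.8944.

x_1* = 0.6543, x_2* = 0.8944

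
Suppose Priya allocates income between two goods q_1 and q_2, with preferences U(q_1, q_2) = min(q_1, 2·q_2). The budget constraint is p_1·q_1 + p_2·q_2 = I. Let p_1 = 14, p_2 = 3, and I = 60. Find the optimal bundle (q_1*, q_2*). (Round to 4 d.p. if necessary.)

Leontief preferences: the optimum is at the kink where q_1/2 = q_2/1, i.e. q_2 = (1/2)·q_1.
Budget: p_1·q_1 + p_2·(1/2)·q_1 = I, so (2·p_1 + p_2)·q_1 = 2·I.
Demand: q_1*(p_1,p_2,I) = 2·I/(2·p_1 + p_2), q_2* = I/(2·p_1 + p_2).
Here 2·14 + 3 = 31, giving q_1* = 3.871 and q_2* = 1.9355.

q_1* = 3.871, q_2* = 1.9355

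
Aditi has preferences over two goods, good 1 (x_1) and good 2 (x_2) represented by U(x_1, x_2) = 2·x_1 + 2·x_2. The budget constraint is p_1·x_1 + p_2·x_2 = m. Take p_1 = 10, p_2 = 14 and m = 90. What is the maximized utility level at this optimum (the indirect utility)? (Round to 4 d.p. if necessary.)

Linear utility — the consumer picks whichever good has higher MU/price: 2/10 = 0.2 vs 2/14 = 0.1429.
x_1 gives more utility per dollar, so spend all income on x_1: x_1* = m/p_1, x_2* = 0.
Numerically: x_1* = 9, x_2* = 0.
Utility at the optimum: U(9, 0) = 18.

V = 18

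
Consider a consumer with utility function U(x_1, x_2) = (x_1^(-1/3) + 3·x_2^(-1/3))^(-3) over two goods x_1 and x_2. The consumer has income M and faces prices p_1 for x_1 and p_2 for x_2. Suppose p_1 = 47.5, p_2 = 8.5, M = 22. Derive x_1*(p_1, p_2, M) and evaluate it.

Substitute x_2 = (x_2/x_1)·x_1 into the budget: x_1* = M/(p_1 + p_2·(x_2/x_1)).
Numerically x_2/x_1 = 8.285085, so x_1* = 22/(47.5 + 8.5·8.285085) = 0.1866.

x_1* = 0.1866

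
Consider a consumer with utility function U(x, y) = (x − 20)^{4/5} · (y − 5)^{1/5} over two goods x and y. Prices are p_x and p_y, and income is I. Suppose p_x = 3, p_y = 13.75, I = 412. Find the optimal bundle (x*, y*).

MRS = 4·(y−5)/(x−20). Tangency with p_x/p_y gives y−5 = (1/4)·(p_x/p_y)·(x−20).
After buying the subsistence bundle (20, 5), a share 0.8 of the remaining income goes to x: x* = 20 + 0.8·(I − 20p_x − 5p_y)/p_x.
Discretionary income = 412 − 20·3 − 5·13.75 = 283.25; x* = 20 + 0.8·283.25/3 = 95.5333; y* = 5 + 0.2·283.25/13.75 = 9.12.

x* = 95.5333, y* = 9.12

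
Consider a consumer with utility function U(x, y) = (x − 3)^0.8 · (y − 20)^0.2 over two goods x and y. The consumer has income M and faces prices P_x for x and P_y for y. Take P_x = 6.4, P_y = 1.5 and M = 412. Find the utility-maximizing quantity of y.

Let x' = x−3, y' = y−20. MRS = 4·y'/x' = P_x/P_y.
After buying the subsistence bundle (3, 20), a share 0.8 of the remaining income goes to x: x* = 3 + 0.8·(M − 3P_x − 20P_y)/P_x.
Discretionary income = 412 − 3·6.4 − 20·1.5 = 362.8; y* = 20 + 0.2·362.8/1.5 = 68.3733.

y* = 68.3733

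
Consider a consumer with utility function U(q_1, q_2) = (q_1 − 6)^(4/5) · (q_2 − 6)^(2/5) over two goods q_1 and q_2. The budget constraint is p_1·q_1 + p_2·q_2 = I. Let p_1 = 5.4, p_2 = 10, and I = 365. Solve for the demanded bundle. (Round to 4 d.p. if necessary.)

Let q_1' = q_1−6, q_2' = q_2−6. MRS = 2·q_2'/q_1' = p_1/p_2.
After buying the subsistence bundle (6, 6), a share 2/3 of the remaining income goes to q_1: q_1* = 6 + 2/3·(I − 6p_1 − 6p_2)/p_1.
Discretionary income = 365 − 6·5.4 − 6·10 = 272.6; q_1* = 6 + 2/3·272.6/5.4 = 39.6543; q_2* = 6 + 1/3·272.6/10 = 15.0867.

q_1* = 39.6543, q_2* = 15.0867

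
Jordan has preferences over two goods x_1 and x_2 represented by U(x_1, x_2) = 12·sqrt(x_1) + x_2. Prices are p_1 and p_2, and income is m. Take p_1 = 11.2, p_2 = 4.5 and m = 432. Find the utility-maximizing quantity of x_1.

Plugging in: x_1* = (6·4.5/11.2)² = 5.8115.

x_1* = 5.8115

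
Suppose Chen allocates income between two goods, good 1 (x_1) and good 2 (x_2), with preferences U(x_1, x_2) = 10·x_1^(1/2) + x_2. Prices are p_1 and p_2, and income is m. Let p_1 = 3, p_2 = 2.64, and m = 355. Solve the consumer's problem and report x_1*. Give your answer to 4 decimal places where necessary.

x_1* = 19.36

MU_x_1 = 5/√x_1, MU_x_2 = 1. Tangency: 5/√x_1 = p_1/p_2.
Solve: √x_1 = 5·p_2/p_1, so x_1*(p_1,p_2) = (5·p_2/p_1)², and x_2* = (m − p_1·x_1*)/p_2.
Plugging in: x_1* = (5·2.64/3)² = 19.36.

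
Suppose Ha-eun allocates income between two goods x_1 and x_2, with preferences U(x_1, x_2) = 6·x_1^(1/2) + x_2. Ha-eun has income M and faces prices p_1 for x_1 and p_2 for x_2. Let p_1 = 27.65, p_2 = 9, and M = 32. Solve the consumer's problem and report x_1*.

Set MRS = p_1/p_2: 3·x_1^(−1/2) = p_1/p_2.
Solve: √x_1 = 3·p_2/p_1, so x_1*(p_1,p_2) = (3·p_2/p_1)², and x_2* = (M − p_1·x_1*)/p_2.
Plugging in: x_1* = (3·9/27.65)² = 0.9535.

x_1* = 0.9535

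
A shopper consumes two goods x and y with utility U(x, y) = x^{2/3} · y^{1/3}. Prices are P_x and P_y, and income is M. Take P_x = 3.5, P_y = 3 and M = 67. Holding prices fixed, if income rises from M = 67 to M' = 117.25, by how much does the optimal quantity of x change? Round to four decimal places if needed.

Δx* = 9.5714

The MRS is 2·y/x. Set MRS = P_x/P_y.
Rearranging, P_y·y = (1/2)·P_x·x. Substituting into the budget gives P_x·x·(1 + (1/2)) = M.
Demand: x*(P_x,P_y,M) = 2/3·M/P_x and y* = 1/3·M/P_y.
At P_x=3.5, P_y=3, M=67: x* = 2/3·67/3.5 = 12.7619.
At M' = 117.25: x* = 22.3333. Change: 22.3333 − 12.7619 = 9.5714.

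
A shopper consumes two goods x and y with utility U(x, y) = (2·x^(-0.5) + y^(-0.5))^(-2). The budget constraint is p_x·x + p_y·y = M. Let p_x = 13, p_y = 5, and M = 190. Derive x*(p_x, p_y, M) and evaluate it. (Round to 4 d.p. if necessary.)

Numerically y/x = 1.191138, so x* = 190/(13 + 5·1.191138) = 10.0234.

x* = 10.0234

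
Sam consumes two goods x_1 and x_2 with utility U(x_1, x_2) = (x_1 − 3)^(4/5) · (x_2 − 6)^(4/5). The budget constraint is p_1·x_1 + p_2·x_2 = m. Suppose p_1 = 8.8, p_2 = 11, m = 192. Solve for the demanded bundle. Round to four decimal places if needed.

Let x_1' = x_1−3, x_2' = x_2−6. MRS = x_2'/x_1' = p_1/p_2.
After buying the subsistence bundle (3, 6), a share 0.5 of the remaining income goes to x_1: x_1* = 3 + 0.5·(m − 3p_1 − 6p_2)/p_1.
Discretionary income = 192 − 3·8.8 − 6·11 = 99.6; x_1* = 3 + 0.5·99.6/8.8 = 8.6591; x_2* = 6 + 0.5·99.6/11 = 10.5273.

x_1* = 8.6591, x_2* = 10.5273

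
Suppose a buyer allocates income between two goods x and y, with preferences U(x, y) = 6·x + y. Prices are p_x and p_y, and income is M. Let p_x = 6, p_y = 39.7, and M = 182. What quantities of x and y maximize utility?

x* = 30.3333, y* = 0

Perfect substitutes: compare marginal utility per dollar. 6/p_x vs 1/p_y → 1 vs 0.0252.
x gives more utility per dollar, so spend all income on x: x* = M/p_x, y* = 0.
Numerically: x* = 30.3333, y* = 0.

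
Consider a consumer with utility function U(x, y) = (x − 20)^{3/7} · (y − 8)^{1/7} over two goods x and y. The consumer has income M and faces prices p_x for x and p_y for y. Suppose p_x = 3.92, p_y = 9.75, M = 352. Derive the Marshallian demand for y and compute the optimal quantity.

This is Cobb-Douglas in (x−20, y−8): tangency gives 3/7·p_y·(y−8) = 1/7·p_x·(x−20).
Substituting into the budget: x* = 20 + 0.75·(M − 20·p_x − 8·p_y)/p_x, and y* = 8 + 0.25·(…)/p_y.
Discretionary income = 352 − 20·3.92 − 8·9.75 = 195.6; y* = 8 + 0.25·195.6/9.75 = 13.0154.

y* = 13.0154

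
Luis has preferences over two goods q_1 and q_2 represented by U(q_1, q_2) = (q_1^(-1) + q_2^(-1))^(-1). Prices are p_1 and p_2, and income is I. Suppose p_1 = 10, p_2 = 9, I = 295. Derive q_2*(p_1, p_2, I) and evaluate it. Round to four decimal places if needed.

From the CES first-order condition, (q_2/q_1)^(2) = p_1/p_2.
Hence q_2/q_1 = (p_1/p_2)^(1/(2)), i.e. raised to the 0.5 power.
Substitute q_2 = (q_2/q_1)·q_1 into the budget: q_1* = I/(p_1 + p_2·(q_2/q_1)).
Numerically q_2/q_1 = 1.054093, so q_1* = 295/(10 + 9·1.054093) = 15.1384 and q_2* = 1.054093·15.1384 = 15.9573.

q_2* = 15.9573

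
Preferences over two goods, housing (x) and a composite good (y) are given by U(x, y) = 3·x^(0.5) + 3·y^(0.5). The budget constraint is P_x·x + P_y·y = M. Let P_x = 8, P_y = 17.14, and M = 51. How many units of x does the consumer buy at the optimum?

MU_x ∝ 3·x^(-0.5), MU_y ∝ 3·y^(-0.5), so MRS = (y/x)^(0.5) = P_x/P_y.
Hence y/x = (P_x/P_y)^(1/(0.5)), i.e. raised to the 2 power.
Substitute y = (y/x)·x into the budget: x* = M/(P_x + P_y·(y/x)).
Numerically y/x = 0.21785, so x* = 51/(8 + 17.14·0.21785) = 4.3464.

x* = 4.3464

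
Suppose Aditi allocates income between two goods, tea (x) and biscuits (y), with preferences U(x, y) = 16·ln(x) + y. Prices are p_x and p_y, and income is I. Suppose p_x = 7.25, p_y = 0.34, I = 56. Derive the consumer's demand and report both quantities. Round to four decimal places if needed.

x* = 0.7503, y* = 148.7059

MU_x = 16/x, MU_y = 1. Tangency: 16/x = p_x/p_y.
So x*(p_x,p_y) = 16·p_y/p_x, independent of income; and y* = (I − 16·p_y)/p_y.
At the given prices: x* = 16·0.34/7.25 = 0.7503, and y* = 148.7059.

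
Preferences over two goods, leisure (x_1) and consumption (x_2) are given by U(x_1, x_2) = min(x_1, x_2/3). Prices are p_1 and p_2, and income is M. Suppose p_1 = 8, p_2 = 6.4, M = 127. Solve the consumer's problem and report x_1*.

With perfect complements, no substitution: consume in ratio x_1:x_2 = 1:3.
Budget: p_1·x_1 + p_2·3·x_1 = M, so (p_1 + 3·p_2)·x_1 = M.
Demand: x_1*(p_1,p_2,M) = M/(p_1 + 3·p_2), x_2* = 3·M/(p_1 + 3·p_2).
Here 8 + 3·6.4 = 27.2, giving x_1* = 4.6691.

x_1* = 4.6691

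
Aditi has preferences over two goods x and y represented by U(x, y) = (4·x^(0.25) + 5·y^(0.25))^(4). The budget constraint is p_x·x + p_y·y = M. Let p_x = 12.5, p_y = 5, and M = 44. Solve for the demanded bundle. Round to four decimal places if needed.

x* = 1.2449, y* = 5.6877

Numerically y/x = 4.568778, so x* = 44/(12.5 + 5·4.568778) = 1.2449 and y* = 4.568778·1.2449 = 5.6877.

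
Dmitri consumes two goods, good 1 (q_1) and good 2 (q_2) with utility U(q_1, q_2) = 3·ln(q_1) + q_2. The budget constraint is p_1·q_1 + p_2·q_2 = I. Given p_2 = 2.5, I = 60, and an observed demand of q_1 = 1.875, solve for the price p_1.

p_1 = 4

MU_q_1 = 3/q_1, MU_q_2 = 1. Tangency: 3/q_1 = p_1/p_2.
So q_1*(p_1,p_2) = 3·p_2/p_1, independent of income; and q_2* = (I − 3·p_2)/p_2.
Set q_1* = 1.875 in the demand function and solve for p_1: p_1 = 4.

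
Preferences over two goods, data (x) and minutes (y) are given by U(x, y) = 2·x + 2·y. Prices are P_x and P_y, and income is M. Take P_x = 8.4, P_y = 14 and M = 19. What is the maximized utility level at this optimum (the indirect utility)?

V = 4.5238

x gives more utility per dollar, so spend all income on x: x* = M/P_x, y* = 0.
Numerically: x* = 2.2619, y* = 0.
Utility at the optimum: U(2.2619, 0) = 4.5238.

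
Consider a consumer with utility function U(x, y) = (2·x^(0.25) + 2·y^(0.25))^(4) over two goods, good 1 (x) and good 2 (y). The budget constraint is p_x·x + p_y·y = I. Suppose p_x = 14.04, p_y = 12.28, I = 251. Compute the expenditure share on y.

share on y = 0.5112

MRS = MU_x/MU_y = (y/x)^(0.75). Set equal to p_x/p_y.
Hence y/x = (p_x/p_y)^(1/(0.75)), i.e. raised to the 4/3 power.
With the ratio pinned down, the budget gives x* = I/(p_x + p_y·(y/x)) and y* = (y/x)·x*.
Numerically y/x = 1.195524, so x* = 251/(14.04 + 12.28·1.195524) = 8.7392 and y* = 1.195524·8.7392 = 10.448.
Expenditure on y: 12.28·10.448 = 128.3011; share = 0.5112.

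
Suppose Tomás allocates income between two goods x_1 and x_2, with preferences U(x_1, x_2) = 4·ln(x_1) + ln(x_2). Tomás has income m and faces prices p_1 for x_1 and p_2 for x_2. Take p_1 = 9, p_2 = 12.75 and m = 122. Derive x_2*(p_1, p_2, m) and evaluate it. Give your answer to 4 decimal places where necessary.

x_2* = 1.9137

Tangency: MRS = 4·x_2/x_1 = p_1/p_2.
Rearranging, p_2·x_2 = (1/4)·p_1·x_1. Substituting into the budget gives p_1·x_1·(1 + (1/4)) = m.
Demand: x_1*(p_1,p_2,m) = 0.8·m/p_1 and x_2* = 0.2·m/p_2.
At p_1=9, p_2=12.75, m=122: x_2* = 0.2·122/12.75 = 1.9137.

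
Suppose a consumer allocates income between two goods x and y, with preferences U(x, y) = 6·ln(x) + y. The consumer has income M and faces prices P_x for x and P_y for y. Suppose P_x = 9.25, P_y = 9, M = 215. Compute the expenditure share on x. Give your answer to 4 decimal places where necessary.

share on x = 0.2512

Set MRS = P_x/P_y: (6/x)/1 = P_x/P_y.
So x*(P_x,P_y) = 6·P_y/P_x, independent of income; and y* = (M − 6·P_y)/P_y.
At the given prices: x* = 6·9/9.25 = 5.8378, and y* = 17.8889.
Expenditure on x: 9.25·5.8378 = 54; share = 0.2512.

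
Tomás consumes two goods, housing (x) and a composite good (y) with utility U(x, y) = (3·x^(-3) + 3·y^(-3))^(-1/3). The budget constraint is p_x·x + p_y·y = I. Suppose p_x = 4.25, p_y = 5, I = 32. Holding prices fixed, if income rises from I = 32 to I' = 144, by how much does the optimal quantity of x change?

MU_x ∝ 3·x^(-4), MU_y ∝ 3·y^(-4), so MRS = (y/x)^(4) = p_x/p_y.
Hence y/x = (p_x/p_y)^(1/(4)), i.e. raised to the 0.25 power.
Substitute y = (y/x)·x into the budget: x* = I/(p_x + p_y·(y/x)).
Numerically y/x = 0.960185, so x* = 32/(4.25 + 5·0.960185) = 3.5356.
At I' = 144: x* = 15.91. Change: 15.91 − 3.5356 = 12.3744.

Δx* = 12.3744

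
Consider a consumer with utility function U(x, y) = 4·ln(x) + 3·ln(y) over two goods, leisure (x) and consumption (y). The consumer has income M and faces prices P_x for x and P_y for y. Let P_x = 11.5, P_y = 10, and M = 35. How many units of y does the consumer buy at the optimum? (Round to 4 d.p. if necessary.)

The MRS is (4/3)·y/x. Set MRS = P_x/P_y.
So 4·P_y·y = 3·P_x·x; combined with the budget, a share 4/7 of income goes to x.
Demand: x*(P_x,P_y,M) = 4/7·M/P_x and y* = 3/7·M/P_y.
At P_x=11.5, P_y=10, M=35: y* = 3/7·35/10 = 1.5.

y* = 1.5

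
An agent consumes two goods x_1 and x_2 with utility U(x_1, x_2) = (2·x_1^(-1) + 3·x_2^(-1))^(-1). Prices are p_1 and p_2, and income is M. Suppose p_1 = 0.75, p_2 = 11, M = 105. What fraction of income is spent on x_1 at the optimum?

From the CES first-order condition, (2/3)·(x_2/x_1)^(2) = p_1/p_2.
Hence x_2/x_1 = ((3/2)·p_1/p_2)^(1/(2)), i.e. raised to the 0.5 power.
Substitute x_2 = (x_2/x_1)·x_1 into the budget: x_1* = M/(p_1 + p_2·(x_2/x_1)).
Numerically x_2/x_1 = 0.319801, so x_1* = 105/(0.75 + 11·0.319801) = 24.6028 and x_2* = 0.319801·24.6028 = 7.868.
Expenditure on x_1: 0.75·24.6028 = 18.4521; share = 0.1757.

share on x_1 = 0.1757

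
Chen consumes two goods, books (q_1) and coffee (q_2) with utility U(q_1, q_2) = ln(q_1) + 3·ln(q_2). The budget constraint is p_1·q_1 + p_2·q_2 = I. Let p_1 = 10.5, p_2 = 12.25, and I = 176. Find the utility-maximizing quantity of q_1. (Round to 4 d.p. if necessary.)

MU_q_1/MU_q_2 = (q_2)/(3·q_1); tangency sets this equal to p_1/p_2.
Rearranging, p_2·q_2 = 3·p_1·q_1. Substituting into the budget gives p_1·q_1·(1 + 3) = I.
Demand: q_1*(p_1,p_2,I) = 0.25·I/p_1 and q_2* = 0.75·I/p_2.
At p_1=10.5, p_2=12.25, I=176: q_1* = 0.25·176/10.5 = 4.1905.

q_1* = 4.1905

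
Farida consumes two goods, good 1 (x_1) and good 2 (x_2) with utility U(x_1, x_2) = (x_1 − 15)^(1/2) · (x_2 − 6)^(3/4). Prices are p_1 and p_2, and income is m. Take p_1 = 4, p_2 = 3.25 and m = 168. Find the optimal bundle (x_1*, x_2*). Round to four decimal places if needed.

x_1* = 23.85, x_2* = 22.3385

Let x_1' = x_1−15, x_2' = x_2−6. MRS = (2/3)·x_2'/x_1' = p_1/p_2.
Substituting into the budget: x_1* = 15 + 0.4·(m − 15·p_1 − 6·p_2)/p_1, and x_2* = 6 + 0.6·(…)/p_2.
Discretionary income = 168 − 15·4 − 6·3.25 = 88.5; x_1* = 15 + 0.4·88.5/4 = 23.85; x_2* = 6 + 0.6·88.5/3.25 = 22.3385.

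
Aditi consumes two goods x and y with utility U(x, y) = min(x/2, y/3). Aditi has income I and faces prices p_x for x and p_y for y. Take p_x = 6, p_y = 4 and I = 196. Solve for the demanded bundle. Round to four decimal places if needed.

Leontief preferences: the optimum is at the kink where x/2 = y/3, i.e. y = (3/2)·x.
Budget: p_x·x + p_y·(3/2)·x = I, so (2·p_x + 3·p_y)·x = 2·I.
Demand: x*(p_x,p_y,I) = 2·I/(2·p_x + 3·p_y), y* = 3·I/(2·p_x + 3·p_y).
Here 2·6 + 3·4 = 24, giving x* = 16.3333 and y* = 24.5.

x* = 16.3333, y* = 24.5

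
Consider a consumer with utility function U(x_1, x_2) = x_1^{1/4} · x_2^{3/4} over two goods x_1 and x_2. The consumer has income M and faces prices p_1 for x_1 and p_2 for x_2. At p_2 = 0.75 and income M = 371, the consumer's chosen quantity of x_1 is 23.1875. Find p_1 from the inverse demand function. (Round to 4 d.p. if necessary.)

MU_x_1/MU_x_2 = (0.25·x_2)/(0.75·x_1); tangency sets this equal to p_1/p_2.
So 0.25·p_2·x_2 = 0.75·p_1·x_1; combined with the budget, a share 0.25 of income goes to x_1.
Demand: x_1*(p_1,p_2,M) = 0.25·M/p_1 and x_2* = 0.75·M/p_2.
Set x_1* = 23.1875 in the demand function and solve for p_1: p_1 = 4.

p_1 = 4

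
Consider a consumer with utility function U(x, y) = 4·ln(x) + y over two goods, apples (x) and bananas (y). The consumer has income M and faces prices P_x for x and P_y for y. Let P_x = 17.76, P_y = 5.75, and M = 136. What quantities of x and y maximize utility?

At the given prices: x* = 4·5.75/17.76 = 1.295, and y* = 19.6522.

x* = 1.295, y* = 19.6522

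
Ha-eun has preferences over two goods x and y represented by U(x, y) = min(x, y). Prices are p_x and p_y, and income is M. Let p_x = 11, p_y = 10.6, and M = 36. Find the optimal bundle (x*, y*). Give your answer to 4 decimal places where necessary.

x* = 1.6667, y* = 1.6667

With perfect complements, no substitution: consume in ratio x:y = 1:1.
Budget: p_x·x + p_y·x = M, so (p_x + p_y)·x = M.
Demand: x*(p_x,p_y,M) = M/(p_x + p_y), y* = M/(p_x + p_y).
Here 11 + 10.6 = 21.6, giving x* = 1.6667 and y* = 1.6667.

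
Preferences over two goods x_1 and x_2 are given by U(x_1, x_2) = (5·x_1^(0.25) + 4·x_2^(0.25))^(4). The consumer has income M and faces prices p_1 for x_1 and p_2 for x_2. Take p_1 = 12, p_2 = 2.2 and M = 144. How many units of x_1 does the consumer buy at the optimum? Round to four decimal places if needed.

x_1* = 5.2009

From the CES first-order condition, (5/4)·(x_2/x_1)^(0.75) = p_1/p_2.
Solve for the ratio: x_2/x_1 = [(4/5)·p_1/p_2]^(4/3).
With the ratio pinned down, the budget gives x_1* = M/(p_1 + p_2·(x_2/x_1)) and x_2* = (x_2/x_1)·x_1*.
Numerically x_2/x_1 = 7.130687, so x_1* = 144/(12 + 2.2·7.130687) = 5.2009.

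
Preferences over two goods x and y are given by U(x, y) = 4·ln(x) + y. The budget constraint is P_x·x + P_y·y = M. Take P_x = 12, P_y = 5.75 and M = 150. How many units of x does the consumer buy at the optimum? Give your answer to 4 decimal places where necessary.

Set MRS = P_x/P_y: (4/x)/1 = P_x/P_y.
So x*(P_x,P_y) = 4·P_y/P_x, independent of income; and y* = (M − 4·P_y)/P_y.
At the given prices: x* = 4·5.75/12 = 1.9167.

x* = 1.9167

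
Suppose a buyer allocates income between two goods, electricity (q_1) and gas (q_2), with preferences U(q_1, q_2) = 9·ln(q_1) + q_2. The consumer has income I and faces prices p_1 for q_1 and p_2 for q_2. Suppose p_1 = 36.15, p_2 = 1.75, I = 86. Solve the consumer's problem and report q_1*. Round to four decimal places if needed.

q_1* = 0.4357

Set MRS = p_1/p_2: (9/q_1)/1 = p_1/p_2.
So q_1*(p_1,p_2) = 9·p_2/p_1, independent of income; and q_2* = (I − 9·p_2)/p_2.
At the given prices: q_1* = 9·1.75/36.15 = 0.4357.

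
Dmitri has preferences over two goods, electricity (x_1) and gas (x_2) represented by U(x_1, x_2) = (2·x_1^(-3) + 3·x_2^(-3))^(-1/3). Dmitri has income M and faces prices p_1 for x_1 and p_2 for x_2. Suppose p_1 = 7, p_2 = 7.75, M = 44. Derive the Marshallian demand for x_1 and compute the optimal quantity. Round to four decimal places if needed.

MRS = MU_x_1/MU_x_2 = (2/3)·(x_2/x_1)^(4). Set equal to p_1/p_2.
Hence x_2/x_1 = ((3/2)·p_1/p_2)^(1/(4)), i.e. raised to the 0.25 power.
With the ratio pinned down, the budget gives x_1* = M/(p_1 + p_2·(x_2/x_1)) and x_2* = (x_2/x_1)·x_1*.
Numerically x_2/x_1 = 1.078877, so x_1* = 44/(7 + 7.75·1.078877) = 2.8643.

x_1* = 2.8643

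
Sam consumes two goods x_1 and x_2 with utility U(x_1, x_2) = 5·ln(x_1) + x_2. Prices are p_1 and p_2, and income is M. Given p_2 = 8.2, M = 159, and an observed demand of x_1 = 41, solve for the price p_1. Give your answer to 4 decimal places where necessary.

p_1 = 1

MU_x_1 = 5/x_1, MU_x_2 = 1. Tangency: 5/x_1 = p_1/p_2.
So x_1*(p_1,p_2) = 5·p_2/p_1, independent of income; and x_2* = (M − 5·p_2)/p_2.
Set x_1* = 41 in the demand function and solve for p_1: p_1 = 1.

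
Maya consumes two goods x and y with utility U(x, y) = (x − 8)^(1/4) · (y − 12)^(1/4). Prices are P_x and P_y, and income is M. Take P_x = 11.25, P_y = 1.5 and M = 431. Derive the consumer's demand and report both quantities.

Discretionary income = 431 − 8·11.25 − 12·1.5 = 323; x* = 8 + 0.5·323/11.25 = 22.3556; y* = 12 + 0.5·323/1.5 = 119.6667.

x* = 22.3556, y* = 119.6667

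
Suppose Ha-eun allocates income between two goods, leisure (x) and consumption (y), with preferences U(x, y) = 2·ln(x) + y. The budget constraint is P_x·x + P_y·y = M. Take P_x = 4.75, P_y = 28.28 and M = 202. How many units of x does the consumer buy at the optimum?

Set MRS = P_x/P_y: (2/x)/1 = P_x/P_y.
So x*(P_x,P_y) = 2·P_y/P_x, independent of income; and y* = (M − 2·P_y)/P_y.
At the given prices: x* = 2·28.28/4.75 = 11.9074.

x* = 11.9074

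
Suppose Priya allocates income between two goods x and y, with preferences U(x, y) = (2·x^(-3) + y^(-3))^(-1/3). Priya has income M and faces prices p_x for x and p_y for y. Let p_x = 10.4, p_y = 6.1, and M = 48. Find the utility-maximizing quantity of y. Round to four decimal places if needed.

y* = 2.8363

With the ratio pinned down, the budget gives x* = M/(p_x + p_y·(y/x)) and y* = (y/x)·x*.
Numerically y/x = 0.960878, so x* = 48/(10.4 + 6.1·0.960878) = 2.9518 and y* = 0.960878·2.9518 = 2.8363.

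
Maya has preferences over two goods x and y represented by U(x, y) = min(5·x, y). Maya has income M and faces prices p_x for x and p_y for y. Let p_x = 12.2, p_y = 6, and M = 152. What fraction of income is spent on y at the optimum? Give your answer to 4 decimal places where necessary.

share on y = 0.7109

With perfect complements, no substitution: consume in ratio x:y = 1:5.
Budget: p_x·x + p_y·5·x = M, so (p_x + 5·p_y)·x = M.
Demand: x*(p_x,p_y,M) = M/(p_x + 5·p_y), y* = 5·M/(p_x + 5·p_y).
Here 12.2 + 5·6 = 42.2, giving x* = 3.6019 and y* = 18.0095.
Expenditure on y: 6·18.0095 = 108.0569; share = 0.7109.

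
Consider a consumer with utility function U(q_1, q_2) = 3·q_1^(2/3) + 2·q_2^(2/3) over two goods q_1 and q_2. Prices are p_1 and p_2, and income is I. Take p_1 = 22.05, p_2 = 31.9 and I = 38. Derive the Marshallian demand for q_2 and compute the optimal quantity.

q_2* = 0.1477

MRS = MU_q_1/MU_q_2 = (3/2)·(q_2/q_1)^(1/3). Set equal to p_1/p_2.
Hence q_2/q_1 = ((2/3)·p_1/p_2)^(1/(1/3)), i.e. raised to the 3 power.
Substitute q_2 = (q_2/q_1)·q_1 into the budget: q_1* = I/(p_1 + p_2·(q_2/q_1)).
Numerically q_2/q_1 = 0.097854, so q_1* = 38/(22.05 + 31.9·0.097854) = 1.5096 and q_2* = 0.097854·1.5096 = 0.1477.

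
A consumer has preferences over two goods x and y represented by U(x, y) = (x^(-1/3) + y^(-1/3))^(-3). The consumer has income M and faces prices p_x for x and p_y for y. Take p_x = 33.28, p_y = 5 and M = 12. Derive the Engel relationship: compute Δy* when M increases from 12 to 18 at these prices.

From the CES first-order condition, (y/x)^(4/3) = p_x/p_y.
Solve for the ratio: y/x = [p_x/p_y]^(0.75).
With the ratio pinned down, the budget gives x* = M/(p_x + p_y·(y/x)) and y* = (y/x)·x*.
Numerically y/x = 4.143907, so x* = 12/(33.28 + 5·4.143907) = 0.2222 and y* = 4.143907·0.2222 = 0.9209.
At M' = 18: y* = 1.3813. Change: 1.3813 − 0.9209 = 0.4604.

Δy* = 0.4604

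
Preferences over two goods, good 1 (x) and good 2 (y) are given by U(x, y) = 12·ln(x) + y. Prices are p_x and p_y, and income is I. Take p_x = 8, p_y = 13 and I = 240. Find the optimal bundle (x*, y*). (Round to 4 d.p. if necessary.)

MU_x = 12/x, MU_y = 1. Tangency: 12/x = p_x/p_y.
So x*(p_x,p_y) = 12·p_y/p_x, independent of income; and y* = (I − 12·p_y)/p_y.
At the given prices: x* = 12·13/8 = 19.5, and y* = 6.4615.

x* = 19.5, y* = 6.4615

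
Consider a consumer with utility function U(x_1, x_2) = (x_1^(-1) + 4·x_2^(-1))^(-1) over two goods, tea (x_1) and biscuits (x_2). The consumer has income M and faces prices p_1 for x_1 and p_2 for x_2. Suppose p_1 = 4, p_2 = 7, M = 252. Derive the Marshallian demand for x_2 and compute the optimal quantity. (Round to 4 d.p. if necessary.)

MRS = MU_x_1/MU_x_2 = (1/4)·(x_2/x_1)^(2). Set equal to p_1/p_2.
Hence x_2/x_1 = (4·p_1/p_2)^(1/(2)), i.e. raised to the 0.5 power.
With the ratio pinned down, the budget gives x_1* = M/(p_1 + p_2·(x_2/x_1)) and x_2* = (x_2/x_1)·x_1*.
Numerically x_2/x_1 = 1.511858, so x_1* = 252/(4 + 7·1.511858) = 17.2804 and x_2* = 1.511858·17.2804 = 26.1255.

x_2* = 26.1255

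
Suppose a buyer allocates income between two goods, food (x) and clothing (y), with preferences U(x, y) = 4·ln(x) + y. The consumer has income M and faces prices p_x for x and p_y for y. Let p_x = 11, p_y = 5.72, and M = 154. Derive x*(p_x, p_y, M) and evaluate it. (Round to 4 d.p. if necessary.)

x* = 2.08

MU_x = 4/x, MU_y = 1. Tangency: 4/x = p_x/p_y.
So x*(p_x,p_y) = 4·p_y/p_x, independent of income; and y* = (M − 4·p_y)/p_y.
At the given prices: x* = 4·5.72/11 = 2.08.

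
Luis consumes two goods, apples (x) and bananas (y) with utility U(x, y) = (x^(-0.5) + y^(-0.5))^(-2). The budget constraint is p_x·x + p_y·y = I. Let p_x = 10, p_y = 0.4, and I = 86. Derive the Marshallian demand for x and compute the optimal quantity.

x* = 6.4084

MU_x ∝ x^(-1.5), MU_y ∝ y^(-1.5), so MRS = (y/x)^(1.5) = p_x/p_y.
Hence y/x = (p_x/p_y)^(1/(1.5)), i.e. raised to the 2/3 power.
Substitute y = (y/x)·x into the budget: x* = I/(p_x + p_y·(y/x)).
Numerically y/x = 8.54988, so x* = 86/(10 + 0.4·8.54988) = 6.4084.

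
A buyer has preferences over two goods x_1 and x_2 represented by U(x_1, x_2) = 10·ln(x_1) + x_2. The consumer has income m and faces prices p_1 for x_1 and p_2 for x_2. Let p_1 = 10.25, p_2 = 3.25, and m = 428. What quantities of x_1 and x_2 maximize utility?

Set MRS = p_1/p_2: (10/x_1)/1 = p_1/p_2.
So x_1*(p_1,p_2) = 10·p_2/p_1, independent of income; and x_2* = (m − 10·p_2)/p_2.
At the given prices: x_1* = 10·3.25/10.25 = 3.1707, and x_2* = 121.6923.

x_1* = 3.1707, x_2* = 121.6923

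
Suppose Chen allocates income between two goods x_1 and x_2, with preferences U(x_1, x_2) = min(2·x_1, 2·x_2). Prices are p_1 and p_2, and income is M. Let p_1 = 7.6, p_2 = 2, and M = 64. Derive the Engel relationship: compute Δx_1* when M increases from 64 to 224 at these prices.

Δx_1* = 16.6667

Leontief preferences: the optimum is at the kink where x_1/2 = x_2/2, i.e. x_2 = x_1.
Budget: p_1·x_1 + p_2·x_1 = M, so (2·p_1 + 2·p_2)·x_1 = 2·M.
Demand: x_1*(p_1,p_2,M) = 2·M/(2·p_1 + 2·p_2), x_2* = 2·M/(2·p_1 + 2·p_2).
Here 2·7.6 + 2·2 = 19.2, giving x_1* = 6.6667.
At M' = 224: x_1* = 23.3333. Change: 23.3333 − 6.6667 = 16.6667.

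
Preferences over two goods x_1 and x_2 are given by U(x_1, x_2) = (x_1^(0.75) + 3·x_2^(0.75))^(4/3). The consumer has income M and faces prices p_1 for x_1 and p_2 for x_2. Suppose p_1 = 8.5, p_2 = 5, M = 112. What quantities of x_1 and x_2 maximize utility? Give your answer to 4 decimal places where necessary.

Substitute x_2 = (x_2/x_1)·x_1 into the budget: x_1* = M/(p_1 + p_2·(x_2/x_1)).
Numerically x_2/x_1 = 676.5201, so x_1* = 112/(8.5 + 5·676.5201) = 0.033 and x_2* = 676.5201·0.033 = 22.3439.

x_1* = 0.033, x_2* = 22.3439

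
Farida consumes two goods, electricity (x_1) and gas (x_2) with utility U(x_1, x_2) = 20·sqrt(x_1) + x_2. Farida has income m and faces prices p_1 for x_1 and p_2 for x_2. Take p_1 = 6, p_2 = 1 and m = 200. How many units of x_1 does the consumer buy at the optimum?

Utility is quasi-linear in x_2; the FOC for x_1 is 10/√x_1 = p_1/p_2.
Thus x_1* = (10·p_2/p_1)² — independent of m — with the rest of income spent on x_2.
Plugging in: x_1* = (10·1/6)² = 2.7778.

x_1* = 2.7778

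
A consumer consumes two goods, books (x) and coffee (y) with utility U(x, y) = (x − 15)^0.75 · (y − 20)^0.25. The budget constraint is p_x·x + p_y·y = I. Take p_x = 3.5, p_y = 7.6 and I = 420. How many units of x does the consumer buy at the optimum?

x* = 61.1786

MRS = 3·(y−20)/(x−15). Tangency with p_x/p_y gives y−20 = (1/3)·(p_x/p_y)·(x−15).
Substituting into the budget: x* = 15 + 0.75·(I − 15·p_x − 20·p_y)/p_x, and y* = 20 + 0.25·(…)/p_y.
Discretionary income = 420 − 15·3.5 − 20·7.6 = 215.5; x* = 15 + 0.75·215.5/3.5 = 61.1786.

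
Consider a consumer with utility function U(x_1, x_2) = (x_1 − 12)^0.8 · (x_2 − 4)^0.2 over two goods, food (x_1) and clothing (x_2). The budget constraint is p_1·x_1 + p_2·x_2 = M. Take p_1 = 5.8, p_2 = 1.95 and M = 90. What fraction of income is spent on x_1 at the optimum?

This is Cobb-Douglas in (x_1−12, x_2−4): tangency gives 0.8·p_2·(x_2−4) = 0.2·p_1·(x_1−12).
Substituting into the budget: x_1* = 12 + 0.8·(M − 12·p_1 − 4·p_2)/p_1, and x_2* = 4 + 0.2·(…)/p_2.
Discretionary income = 90 − 12·5.8 − 4·1.95 = 12.6; x_1* = 12 + 0.8·12.6/5.8 = 13.7379; x_2* = 4 + 0.2·12.6/1.95 = 5.2923.
Expenditure on x_1: 5.8·13.7379 = 79.68; share = 0.8853.

share on x_1 = 0.8853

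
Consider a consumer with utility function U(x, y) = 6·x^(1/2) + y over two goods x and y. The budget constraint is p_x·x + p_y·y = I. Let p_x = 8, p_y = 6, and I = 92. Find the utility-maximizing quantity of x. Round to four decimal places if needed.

Solve: √x = 3·p_y/p_x, so x*(p_x,p_y) = (3·p_y/p_x)², and y* = (I − p_x·x*)/p_y.
Plugging in: x* = (3·6/8)² = 5.0625.

x* = 5.0625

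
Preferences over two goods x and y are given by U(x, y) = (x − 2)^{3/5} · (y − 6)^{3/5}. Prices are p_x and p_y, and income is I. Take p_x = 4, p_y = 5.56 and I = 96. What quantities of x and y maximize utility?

MRS = (y−6)/(x−2). Tangency with p_x/p_y gives y−6 = (p_x/p_y)·(x−2).
After buying the subsistence bundle (2, 6), a share 0.5 of the remaining income goes to x: x* = 2 + 0.5·(I − 2p_x − 6p_y)/p_x.
Discretionary income = 96 − 2·4 − 6·5.56 = 54.64; x* = 2 + 0.5·54.64/4 = 8.83; y* = 6 + 0.5·54.64/5.56 = 10.9137.

x* = 8.83, y* = 10.9137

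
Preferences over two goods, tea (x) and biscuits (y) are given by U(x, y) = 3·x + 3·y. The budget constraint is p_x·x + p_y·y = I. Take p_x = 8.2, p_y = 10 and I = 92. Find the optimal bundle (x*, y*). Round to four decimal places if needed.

x* = 11.2195, y* = 0

x gives more utility per dollar, so spend all income on x: x* = I/p_x, y* = 0.
Numerically: x* = 11.2195, y* = 0.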